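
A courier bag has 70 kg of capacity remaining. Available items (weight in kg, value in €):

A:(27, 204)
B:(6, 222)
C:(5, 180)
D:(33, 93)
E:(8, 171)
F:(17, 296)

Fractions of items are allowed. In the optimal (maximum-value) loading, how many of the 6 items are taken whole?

Greedy by value/weight ratio, highest first.
Order: B (222/6=37.00) > C (180/5=36.00) > E (171/8=21.38) > F (296/17=17.41) > A (204/27=7.56) > D (93/33=2.82)
Fill: take B (6 @ 222) → take C (5 @ 180) → take E (8 @ 171) → take F (17 @ 296) → take A (27 @ 204) → take 7/33 of D → 19.73; 70/70 used.
5 item(s) taken whole; one partial (take 7/33 of D).

5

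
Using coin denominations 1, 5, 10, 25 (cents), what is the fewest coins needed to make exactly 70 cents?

70 − 2×25→20 − 2×10→0
Total coins = 2 + 2 = 4

4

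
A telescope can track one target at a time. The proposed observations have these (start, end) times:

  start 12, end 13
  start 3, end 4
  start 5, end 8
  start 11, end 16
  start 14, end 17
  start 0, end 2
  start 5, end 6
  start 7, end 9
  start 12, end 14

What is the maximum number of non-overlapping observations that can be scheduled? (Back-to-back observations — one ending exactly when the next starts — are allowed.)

Sorted by end: (0,2)  (3,4)  (5,6)  (5,8)  (7,9)  (12,13)  (12,14)  (11,16)  (14,17)
take (0,2); take (3,4); take (5,6); take (7,9); take (12,13); skip (12,14); take (14,17).
Selected 6 observations.

6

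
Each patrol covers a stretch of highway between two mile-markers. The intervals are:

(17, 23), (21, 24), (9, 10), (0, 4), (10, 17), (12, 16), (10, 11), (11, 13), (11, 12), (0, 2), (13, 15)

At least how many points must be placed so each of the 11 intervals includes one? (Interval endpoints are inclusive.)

5

Sort by right endpoint; whenever an interval is uncovered, place a point at its right end.
Sorted: [0,2] [0,4] [9,10] [10,11] [11,12] [11,13] [13,15] [12,16] [10,17] [17,23] [21,24]
{[0,2],[0,4]} hit by 2; {[9,10],[10,11]} hit by 10; {[11,12],[11,13]} hit by 12; {[13,15],[12,16],[10,17]} hit by 15; {[17,23],[21,24]} hit by 23.
Points: 2, 10, 12, 15, 23 (5 total).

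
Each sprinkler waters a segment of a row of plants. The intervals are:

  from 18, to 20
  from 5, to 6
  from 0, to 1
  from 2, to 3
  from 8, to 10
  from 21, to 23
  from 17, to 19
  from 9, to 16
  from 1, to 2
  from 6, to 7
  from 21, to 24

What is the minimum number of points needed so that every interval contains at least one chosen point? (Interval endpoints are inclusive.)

By right end: [0,1]  [1,2]  [2,3]  [5,6]  [6,7]  [8,10]  [9,16]  [17,19]  [18,20]  [21,23]  [21,24]
[0,1] uncovered → point at 1; [2,3] uncovered → point at 3; [5,6] uncovered → point at 6; [8,10] uncovered → point at 10; [17,19] uncovered → point at 19; [21,23] uncovered → point at 23.
Points: 1, 3, 6, 10, 19, 23 (6 total).

6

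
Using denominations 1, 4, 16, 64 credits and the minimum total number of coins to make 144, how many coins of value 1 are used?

0

144 = 2×64 + 1×16
Count of 1: 0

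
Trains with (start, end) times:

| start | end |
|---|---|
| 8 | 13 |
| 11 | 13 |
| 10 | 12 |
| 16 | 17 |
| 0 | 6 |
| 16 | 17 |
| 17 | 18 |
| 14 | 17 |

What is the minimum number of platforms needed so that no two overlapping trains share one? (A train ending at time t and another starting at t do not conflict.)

3

The answer is the maximum number of intervals overlapping at any instant.
starts: [0, 8, 10, 11, 14, 16, 16, 17]
ends:   [6, 12, 13, 13, 17, 17, 17, 18]
s0→1 e6→0 s8→1 s10→2 s11→3  — peak 3.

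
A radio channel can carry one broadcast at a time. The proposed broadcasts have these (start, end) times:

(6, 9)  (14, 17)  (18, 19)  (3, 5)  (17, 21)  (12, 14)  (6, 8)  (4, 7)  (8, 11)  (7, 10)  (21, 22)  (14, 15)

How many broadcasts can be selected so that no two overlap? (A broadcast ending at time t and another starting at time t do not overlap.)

Greedy by earliest finish: after sorting by end time, pick each interval compatible with the last pick.
Sorted by end: (3,5)  (4,7)  (6,8)  (6,9)  (7,10)  (8,11)  (12,14)  (14,15)  (14,17)  (18,19)  (17,21)  (21,22)
take (3,5); skip (4,7); take (6,8); skip (6,9); skip (7,10); take (8,11); take (12,14); take (14,15); skip (14,17); take (18,19); take (21,22).
Selected 7 broadcasts.

7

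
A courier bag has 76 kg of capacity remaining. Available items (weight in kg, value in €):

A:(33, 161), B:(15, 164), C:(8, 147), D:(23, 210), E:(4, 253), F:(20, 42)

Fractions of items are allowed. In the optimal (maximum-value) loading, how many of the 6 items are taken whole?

Ratios (sorted): E 63.25, C 18.38, B 10.93, D 9.13, A 4.88, F 2.10
take E (4 @ 253); take C (8 @ 147); take B (15 @ 164); take D (23 @ 210); take 26/33 of A → 126.85. Capacity used 76/76.
4 item(s) taken whole; one partial (take 26/33 of A).

4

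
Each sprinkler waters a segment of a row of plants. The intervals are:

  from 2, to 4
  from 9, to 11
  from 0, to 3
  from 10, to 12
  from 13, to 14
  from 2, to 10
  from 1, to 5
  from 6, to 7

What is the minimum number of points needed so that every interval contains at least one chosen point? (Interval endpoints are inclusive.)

Sorted: [0,3] [2,4] [1,5] [6,7] [2,10] [9,11] [10,12] [13,14]
{[0,3],[2,4],[1,5]} hit by 3; {[6,7],[2,10]} hit by 7; {[9,11],[10,12]} hit by 11; {[13,14]} hit by 14.
Points: 3, 7, 11, 14 (4 total).

4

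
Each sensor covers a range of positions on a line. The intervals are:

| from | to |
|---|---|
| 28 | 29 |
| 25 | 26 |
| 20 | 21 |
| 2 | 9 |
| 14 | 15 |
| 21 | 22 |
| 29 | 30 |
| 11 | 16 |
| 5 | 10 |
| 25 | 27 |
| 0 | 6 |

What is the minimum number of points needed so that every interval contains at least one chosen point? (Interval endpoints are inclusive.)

5

Process intervals by earliest right end; each time one isn't hit yet, stab at its right endpoint.
Sorted: [0,6] [2,9] [5,10] [14,15] [11,16] [20,21] [21,22] [25,26] [25,27] [28,29] [29,30]
{[0,6],[2,9],[5,10]} hit by 6; {[14,15],[11,16]} hit by 15; {[20,21],[21,22]} hit by 21; {[25,26],[25,27]} hit by 26; {[28,29],[29,30]} hit by 29.
Points: 6, 15, 21, 26, 29 (5 total).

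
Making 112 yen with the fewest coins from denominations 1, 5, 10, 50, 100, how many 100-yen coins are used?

1

112 = 1×100 + 1×10 + 2×1
Count of 100: 1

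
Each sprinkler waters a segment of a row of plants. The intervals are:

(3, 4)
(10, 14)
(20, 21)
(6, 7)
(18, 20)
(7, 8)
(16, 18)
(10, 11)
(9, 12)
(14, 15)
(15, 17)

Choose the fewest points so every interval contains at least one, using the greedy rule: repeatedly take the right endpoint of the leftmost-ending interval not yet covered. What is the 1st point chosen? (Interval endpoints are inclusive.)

By right end: [3,4]  [6,7]  [7,8]  [10,11]  [9,12]  [10,14]  [14,15]  [15,17]  [16,18]  [18,20]  [20,21]
[3,4] uncovered → point at 4; [6,7] uncovered → point at 7; [10,11] uncovered → point at 11; [14,15] uncovered → point at 15; [16,18] uncovered → point at 18; [20,21] uncovered → point at 21.
Points: 4, 7, 11, 15, 18, 21 (6 total).

4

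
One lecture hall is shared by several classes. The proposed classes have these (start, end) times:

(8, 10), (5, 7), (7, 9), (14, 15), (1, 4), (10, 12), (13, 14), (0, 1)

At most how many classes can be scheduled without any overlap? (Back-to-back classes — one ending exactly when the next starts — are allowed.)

Sort by end time and greedily take each interval whose start is ≥ the last chosen end.
Sorted by end: (0,1)  (1,4)  (5,7)  (7,9)  (8,10)  (10,12)  (13,14)  (14,15)
take (0,1); take (1,4); take (5,7); take (7,9); skip (8,10); take (10,12); take (13,14); take (14,15).
Selected 7 classes.

7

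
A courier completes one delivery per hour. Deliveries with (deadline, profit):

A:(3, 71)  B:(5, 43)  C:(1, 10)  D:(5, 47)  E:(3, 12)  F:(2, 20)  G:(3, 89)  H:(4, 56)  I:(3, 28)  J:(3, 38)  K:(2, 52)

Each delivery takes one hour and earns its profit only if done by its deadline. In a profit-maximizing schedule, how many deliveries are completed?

Take jobs in profit order; each goes to the latest open slot no later than its deadline.
Profit order: G=89 A=71 H=56 K=52 D=47 B=43 J=38 I=28 F=20 E=12 C=10
Assign: G→slot 3, A→slot 2, H→slot 4, K→slot 1, D→slot 5, B skipped, J skipped, I skipped, F skipped, E skipped, C skipped.
Slots: [1:K] [2:A] [3:G] [4:H] [5:D]
5 of 11 scheduled.

5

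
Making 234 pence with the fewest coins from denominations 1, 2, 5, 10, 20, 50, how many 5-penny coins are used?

0

Greedy: take as many of the largest coin as possible, then repeat with the remainder.
234 − 4×50→34 − 1×20→14 − 1×10→4 − 2×2→0
Count of 5: 0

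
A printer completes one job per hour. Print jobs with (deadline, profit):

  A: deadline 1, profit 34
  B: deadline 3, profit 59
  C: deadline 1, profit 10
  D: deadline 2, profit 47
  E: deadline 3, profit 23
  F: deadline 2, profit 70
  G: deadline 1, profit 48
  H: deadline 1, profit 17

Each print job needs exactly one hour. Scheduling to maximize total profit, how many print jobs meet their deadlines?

Sort by profit descending; place each in the latest free slot ≤ its deadline.
By profit: F(d2,70), B(d3,59), G(d1,48), D(d2,47), A(d1,34), E(d3,23), H(d1,17), C(d1,10)
F→slot 2; B→slot 3; G→slot 1; D skipped; A skipped; E skipped; H skipped; C skipped.
3 of 8 scheduled.

3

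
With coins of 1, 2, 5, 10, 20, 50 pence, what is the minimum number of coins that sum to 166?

6

Greedy: take as many of the largest coin as possible, then repeat with the remainder.
166 = 3×50 + 1×10 + 1×5 + 1×1
Total coins = 3 + 1 + 1 + 1 = 6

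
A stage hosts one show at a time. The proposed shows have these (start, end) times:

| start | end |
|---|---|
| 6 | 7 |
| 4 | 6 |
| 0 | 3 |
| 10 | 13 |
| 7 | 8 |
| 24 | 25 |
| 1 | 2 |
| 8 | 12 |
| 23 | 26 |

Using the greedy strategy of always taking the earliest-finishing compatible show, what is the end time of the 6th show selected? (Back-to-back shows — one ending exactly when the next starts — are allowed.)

Greedy by earliest finish: after sorting by end time, pick each interval compatible with the last pick.
Sorted by end: (1,2)  (0,3)  (4,6)  (6,7)  (7,8)  (8,12)  (10,13)  (24,25)  (23,26)
take (1,2); skip (0,3); take (4,6); take (6,7); take (7,8); take (8,12); take (24,25).
Selected: (1,2) (4,6) (6,7) (7,8) (8,12) (24,25)

25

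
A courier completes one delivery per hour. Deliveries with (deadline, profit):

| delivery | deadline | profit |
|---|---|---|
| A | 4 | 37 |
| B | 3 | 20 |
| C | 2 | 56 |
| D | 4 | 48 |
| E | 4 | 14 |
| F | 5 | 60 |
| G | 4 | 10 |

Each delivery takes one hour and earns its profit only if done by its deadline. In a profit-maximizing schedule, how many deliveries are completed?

Take jobs in profit order; each goes to the latest open slot no later than its deadline.
By profit: F(d5,60), C(d2,56), D(d4,48), A(d4,37), B(d3,20), E(d4,14), G(d4,10)
F→slot 5; C→slot 2; D→slot 4; A→slot 3; B→slot 1; E skipped; G skipped.
5 of 7 scheduled.

5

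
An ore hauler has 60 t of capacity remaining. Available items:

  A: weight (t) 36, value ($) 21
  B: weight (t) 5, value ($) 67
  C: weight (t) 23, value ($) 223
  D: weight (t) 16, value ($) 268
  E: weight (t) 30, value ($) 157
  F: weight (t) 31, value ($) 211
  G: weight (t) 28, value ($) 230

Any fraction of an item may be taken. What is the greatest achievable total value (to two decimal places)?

689.43

Sort by value per unit weight and fill in that order.
Ratios (sorted): D 16.75, B 13.40, C 9.70, G 8.21, F 6.81, E 5.23, A 0.58
take D (16 @ 268); take B (5 @ 67); take C (23 @ 223); take 16/28 of G → 131.43. Capacity used 60/60.
Total value = 689.43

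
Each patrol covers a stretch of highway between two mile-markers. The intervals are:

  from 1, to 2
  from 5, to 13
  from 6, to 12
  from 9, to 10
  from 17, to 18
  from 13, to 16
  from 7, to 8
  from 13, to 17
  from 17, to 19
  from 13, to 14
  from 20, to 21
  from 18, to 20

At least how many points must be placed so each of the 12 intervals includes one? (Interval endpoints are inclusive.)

Process intervals by earliest right end; each time one isn't hit yet, stab at its right endpoint.
Sorted: [1,2] [7,8] [9,10] [6,12] [5,13] [13,14] [13,16] [13,17] [17,18] [17,19] [18,20] [20,21]
{[1,2]} hit by 2; {[7,8]} hit by 8; {[9,10],[6,12],[5,13]} hit by 10; {[13,14],[13,16],[13,17]} hit by 14; {[17,18],[17,19],[18,20]} hit by 18; {[20,21]} hit by 21.
Points: 2, 8, 10, 14, 18, 21 (6 total).

6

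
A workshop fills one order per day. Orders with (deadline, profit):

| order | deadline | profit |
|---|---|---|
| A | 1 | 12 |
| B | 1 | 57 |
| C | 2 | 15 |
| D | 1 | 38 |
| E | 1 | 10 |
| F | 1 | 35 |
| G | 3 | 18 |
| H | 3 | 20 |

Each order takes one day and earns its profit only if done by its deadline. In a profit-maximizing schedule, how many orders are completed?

3

Sort by profit descending; place each in the latest free slot ≤ its deadline.
Profit order: B=57 D=38 F=35 H=20 G=18 C=15 A=12 E=10
Assign: B→slot 1, D skipped, F skipped, H→slot 3, G→slot 2, C skipped, A skipped, E skipped.
Slots: [1:B] [2:G] [3:H]
3 of 8 scheduled.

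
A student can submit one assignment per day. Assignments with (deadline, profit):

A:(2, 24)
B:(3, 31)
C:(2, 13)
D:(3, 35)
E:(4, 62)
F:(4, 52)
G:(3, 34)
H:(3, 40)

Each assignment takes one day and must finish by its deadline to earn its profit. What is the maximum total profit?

Profit order: E=62 F=52 H=40 D=35 G=34 B=31 A=24 C=13
Assign: E→slot 4, F→slot 3, H→slot 2, D→slot 1, G skipped, B skipped, A skipped, C skipped.
Slots: [1:D] [2:H] [3:F] [4:E]
Profit = 35 + 40 + 52 + 62 = 189

189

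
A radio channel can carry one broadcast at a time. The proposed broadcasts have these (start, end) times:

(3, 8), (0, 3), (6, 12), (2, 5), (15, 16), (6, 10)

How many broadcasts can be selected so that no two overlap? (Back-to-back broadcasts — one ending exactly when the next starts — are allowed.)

Order by finish time; keep every interval that doesn't clash with the previous kept one.
By end time: (0,3), (2,5), (3,8), (6,10), (6,12), (15,16).
Pick (0,3); next start ≥ 3 → (3,8); next start ≥ 8 → (15,16).
Selected 3 broadcasts.

3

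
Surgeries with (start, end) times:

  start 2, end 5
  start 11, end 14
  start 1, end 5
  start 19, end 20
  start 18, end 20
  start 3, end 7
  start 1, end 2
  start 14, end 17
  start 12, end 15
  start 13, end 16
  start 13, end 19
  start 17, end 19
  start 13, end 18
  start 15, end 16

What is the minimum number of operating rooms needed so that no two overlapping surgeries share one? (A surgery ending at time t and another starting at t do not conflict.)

The answer is the maximum number of intervals overlapping at any instant.
starts: [1, 1, 2, 3, 11, 12, 13, 13, 13, 14, 15, 17, 18, 19]
ends:   [2, 5, 5, 7, 14, 15, 16, 16, 17, 18, 19, 19, 20, 20]
s1→1 s1→2 e2→1 s2→2 s3→3 e5→2 e5→1 e7→0 s11→1 s12→2 s13→3 s13→4 s13→5  — peak 5.

5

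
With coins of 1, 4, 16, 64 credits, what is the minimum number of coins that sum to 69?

3

69 − 1×64→5 − 1×4→1 − 1×1→0
Total coins = 1 + 1 + 1 = 3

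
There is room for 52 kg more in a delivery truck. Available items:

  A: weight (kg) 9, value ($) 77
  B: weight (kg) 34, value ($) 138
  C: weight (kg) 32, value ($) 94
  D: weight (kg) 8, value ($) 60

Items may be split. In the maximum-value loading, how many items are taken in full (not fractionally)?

Sort by value per unit weight and fill in that order.
Order: A (77/9=8.56) > D (60/8=7.50) > B (138/34=4.06) > C (94/32=2.94)
Fill: take A (9 @ 77) → take D (8 @ 60) → take B (34 @ 138) → take 1/32 of C → 2.94; 52/52 used.
3 item(s) taken whole; one partial (take 1/32 of C).

3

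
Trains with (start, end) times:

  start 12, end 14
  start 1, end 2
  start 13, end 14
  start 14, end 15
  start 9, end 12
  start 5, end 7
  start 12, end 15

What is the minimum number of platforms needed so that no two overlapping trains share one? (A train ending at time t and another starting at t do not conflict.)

starts: [1, 5, 9, 12, 12, 13, 14]
ends:   [2, 7, 12, 14, 14, 15, 15]
s1→1 e2→0 s5→1 e7→0 s9→1 e12→0 s12→1 s12→2 s13→3  — peak 3.

3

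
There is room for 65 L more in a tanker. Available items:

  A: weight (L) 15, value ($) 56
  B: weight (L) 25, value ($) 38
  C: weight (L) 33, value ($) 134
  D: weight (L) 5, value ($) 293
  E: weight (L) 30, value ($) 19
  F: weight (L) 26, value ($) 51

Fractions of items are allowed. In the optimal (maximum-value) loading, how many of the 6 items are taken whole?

Sort by value per unit weight and fill in that order.
Order: D (293/5=58.60) > C (134/33=4.06) > A (56/15=3.73) > F (51/26=1.96) > B (38/25=1.52) > E (19/30=0.63)
Fill: take D (5 @ 293) → take C (33 @ 134) → take A (15 @ 56) → take 12/26 of F → 23.54; 65/65 used.
3 item(s) taken whole; one partial (take 12/26 of F).

3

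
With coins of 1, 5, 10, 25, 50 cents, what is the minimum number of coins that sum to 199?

10

199 − 3×50→49 − 1×25→24 − 2×10→4 − 4×1→0
Total coins = 3 + 1 + 2 + 4 = 10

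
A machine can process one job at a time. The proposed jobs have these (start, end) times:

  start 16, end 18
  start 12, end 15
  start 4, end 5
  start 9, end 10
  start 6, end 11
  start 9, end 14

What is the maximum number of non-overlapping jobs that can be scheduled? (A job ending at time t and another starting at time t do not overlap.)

Sort by end time and greedily take each interval whose start is ≥ the last chosen end.
Sorted by end: (4,5)  (9,10)  (6,11)  (9,14)  (12,15)  (16,18)
take (4,5); take (9,10); take (12,15); take (16,18).
Selected 4 jobs.

4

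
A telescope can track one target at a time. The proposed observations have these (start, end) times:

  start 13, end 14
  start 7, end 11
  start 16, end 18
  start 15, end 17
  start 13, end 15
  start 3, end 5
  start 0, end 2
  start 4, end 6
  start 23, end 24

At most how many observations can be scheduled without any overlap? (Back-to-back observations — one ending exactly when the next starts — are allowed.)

Order by finish time; keep every interval that doesn't clash with the previous kept one.
Sorted by end: (0,2)  (3,5)  (4,6)  (7,11)  (13,14)  (13,15)  (15,17)  (16,18)  (23,24)
take (0,2); take (3,5); skip (4,6); take (7,11); take (13,14); take (15,17); skip (16,18); take (23,24).
Selected 6 observations.

6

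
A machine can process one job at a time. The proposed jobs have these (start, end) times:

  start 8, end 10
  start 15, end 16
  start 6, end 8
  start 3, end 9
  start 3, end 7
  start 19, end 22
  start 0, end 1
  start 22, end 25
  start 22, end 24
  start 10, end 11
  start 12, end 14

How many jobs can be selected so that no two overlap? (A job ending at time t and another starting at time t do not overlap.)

Order by finish time; keep every interval that doesn't clash with the previous kept one.
Sorted by end: (0,1)  (3,7)  (6,8)  (3,9)  (8,10)  (10,11)  (12,14)  (15,16)  (19,22)  (22,24)  (22,25)
take (0,1); take (3,7); take (8,10); take (10,11); take (12,14); take (15,16); take (19,22); take (22,24).
Selected 8 jobs.

8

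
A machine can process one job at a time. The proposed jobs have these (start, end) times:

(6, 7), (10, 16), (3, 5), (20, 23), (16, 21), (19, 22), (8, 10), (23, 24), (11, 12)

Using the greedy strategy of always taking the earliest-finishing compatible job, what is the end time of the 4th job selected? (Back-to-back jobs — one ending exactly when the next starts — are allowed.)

12

Greedy by earliest finish: after sorting by end time, pick each interval compatible with the last pick.
By end time: (3,5), (6,7), (8,10), (11,12), (10,16), (16,21), (19,22), (20,23), (23,24).
Pick (3,5); next start ≥ 5 → (6,7); next start ≥ 7 → (8,10); next start ≥ 10 → (11,12); next start ≥ 12 → (16,21); next start ≥ 21 → (23,24).
Selected: (3,5) (6,7) (8,10) (11,12) (16,21) (23,24)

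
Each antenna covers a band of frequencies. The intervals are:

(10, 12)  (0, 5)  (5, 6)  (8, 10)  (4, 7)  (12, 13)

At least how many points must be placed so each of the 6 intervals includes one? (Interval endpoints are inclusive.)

3

By right end: [0,5]  [5,6]  [4,7]  [8,10]  [10,12]  [12,13]
[0,5] uncovered → point at 5; [8,10] uncovered → point at 10; [12,13] uncovered → point at 13.
Points: 5, 10, 13 (3 total).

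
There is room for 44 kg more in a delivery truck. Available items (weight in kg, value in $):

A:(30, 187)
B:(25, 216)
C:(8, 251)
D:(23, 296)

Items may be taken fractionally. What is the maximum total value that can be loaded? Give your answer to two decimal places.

659.32

Greedy by value/weight ratio, highest first.
Order: C (251/8=31.38) > D (296/23=12.87) > B (216/25=8.64) > A (187/30=6.23)
Fill: take C (8 @ 251) → take D (23 @ 296) → take 13/25 of B → 112.32; 44/44 used.
Total value = 659.32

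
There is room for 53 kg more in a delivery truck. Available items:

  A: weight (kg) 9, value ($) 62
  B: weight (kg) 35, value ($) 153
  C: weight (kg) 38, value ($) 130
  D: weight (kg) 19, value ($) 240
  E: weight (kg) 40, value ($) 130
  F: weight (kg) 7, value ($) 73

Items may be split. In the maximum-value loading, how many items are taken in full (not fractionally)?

Ratios (sorted): D 12.63, F 10.43, A 6.89, B 4.37, C 3.42, E 3.25
take D (19 @ 240); take F (7 @ 73); take A (9 @ 62); take 18/35 of B → 78.69. Capacity used 53/53.
3 item(s) taken whole; one partial (take 18/35 of B).

3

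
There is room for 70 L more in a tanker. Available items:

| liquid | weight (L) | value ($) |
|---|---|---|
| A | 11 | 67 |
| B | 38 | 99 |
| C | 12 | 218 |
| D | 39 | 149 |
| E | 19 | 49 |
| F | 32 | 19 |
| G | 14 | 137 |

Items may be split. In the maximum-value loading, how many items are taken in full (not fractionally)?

Order: C (218/12=18.17) > G (137/14=9.79) > A (67/11=6.09) > D (149/39=3.82) > B (99/38=2.61) > E (49/19=2.58) > F (19/32=0.59)
Fill: take C (12 @ 218) → take G (14 @ 137) → take A (11 @ 67) → take 33/39 of D → 126.08; 70/70 used.
3 item(s) taken whole; one partial (take 33/39 of D).

3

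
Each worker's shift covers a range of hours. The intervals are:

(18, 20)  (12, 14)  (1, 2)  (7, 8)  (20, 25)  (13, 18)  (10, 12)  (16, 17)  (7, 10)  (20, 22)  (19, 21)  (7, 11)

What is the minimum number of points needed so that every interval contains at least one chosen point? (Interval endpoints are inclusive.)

Sorted: [1,2] [7,8] [7,10] [7,11] [10,12] [12,14] [16,17] [13,18] [18,20] [19,21] [20,22] [20,25]
{[1,2]} hit by 2; {[7,8],[7,10],[7,11]} hit by 8; {[10,12],[12,14]} hit by 12; {[16,17],[13,18]} hit by 17; {[18,20],[19,21],[20,22],[20,25]} hit by 20.
Points: 2, 8, 12, 17, 20 (5 total).

5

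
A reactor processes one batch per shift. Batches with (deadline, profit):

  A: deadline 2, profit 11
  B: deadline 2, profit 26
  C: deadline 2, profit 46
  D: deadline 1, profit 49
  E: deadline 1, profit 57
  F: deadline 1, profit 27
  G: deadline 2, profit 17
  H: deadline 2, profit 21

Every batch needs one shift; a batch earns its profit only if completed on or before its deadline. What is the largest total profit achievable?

103

Take jobs in profit order; each goes to the latest open slot no later than its deadline.
By profit: E(d1,57), D(d1,49), C(d2,46), F(d1,27), B(d2,26), H(d2,21), G(d2,17), A(d2,11)
E→slot 1; D skipped; C→slot 2; F skipped; B skipped; H skipped; G skipped; A skipped.
Profit = 57 + 46 = 103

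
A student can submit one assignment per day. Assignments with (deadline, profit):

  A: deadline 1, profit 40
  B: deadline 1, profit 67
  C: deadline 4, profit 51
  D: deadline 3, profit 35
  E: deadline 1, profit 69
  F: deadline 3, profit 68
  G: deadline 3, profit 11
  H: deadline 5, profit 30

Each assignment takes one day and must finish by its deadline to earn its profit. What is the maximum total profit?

253

Sort by profit descending; place each in the latest free slot ≤ its deadline.
Profit order: E=69 F=68 B=67 C=51 A=40 D=35 H=30 G=11
Assign: E→slot 1, F→slot 3, B skipped, C→slot 4, A skipped, D→slot 2, H→slot 5, G skipped.
Slots: [1:E] [2:D] [3:F] [4:C] [5:H]
Profit = 69 + 35 + 68 + 51 + 30 = 253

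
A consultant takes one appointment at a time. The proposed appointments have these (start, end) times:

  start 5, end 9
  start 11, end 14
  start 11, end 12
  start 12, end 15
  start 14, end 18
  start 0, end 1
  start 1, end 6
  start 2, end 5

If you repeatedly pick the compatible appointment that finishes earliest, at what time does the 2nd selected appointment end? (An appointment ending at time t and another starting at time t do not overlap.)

Sorted by end: (0,1)  (2,5)  (1,6)  (5,9)  (11,12)  (11,14)  (12,15)  (14,18)
take (0,1); take (2,5); skip (1,6); take (5,9); take (11,12); take (12,15); skip (14,18).
Selected: (0,1) (2,5) (5,9) (11,12) (12,15)

5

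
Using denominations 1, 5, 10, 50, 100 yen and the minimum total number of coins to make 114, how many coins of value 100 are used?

1

114 = 1×100 + 1×10 + 4×1
Count of 100: 1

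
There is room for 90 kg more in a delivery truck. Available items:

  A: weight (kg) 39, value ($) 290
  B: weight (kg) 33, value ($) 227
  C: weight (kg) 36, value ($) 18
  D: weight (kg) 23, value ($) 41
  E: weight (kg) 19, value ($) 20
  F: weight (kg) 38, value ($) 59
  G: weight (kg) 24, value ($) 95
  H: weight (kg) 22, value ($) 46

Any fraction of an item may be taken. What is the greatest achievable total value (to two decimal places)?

588.25

Sort by value per unit weight and fill in that order.
Order: A (290/39=7.44) > B (227/33=6.88) > G (95/24=3.96) > H (46/22=2.09) > D (41/23=1.78) > F (59/38=1.55) > E (20/19=1.05) > C (18/36=0.50)
Fill: take A (39 @ 290) → take B (33 @ 227) → take 18/24 of G → 71.25; 90/90 used.
Total value = 588.25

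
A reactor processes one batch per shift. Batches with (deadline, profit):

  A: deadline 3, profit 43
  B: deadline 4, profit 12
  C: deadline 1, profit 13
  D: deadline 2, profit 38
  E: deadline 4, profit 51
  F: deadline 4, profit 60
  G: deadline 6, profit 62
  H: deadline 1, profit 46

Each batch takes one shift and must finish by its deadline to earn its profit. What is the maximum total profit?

Profit order: G=62 F=60 E=51 H=46 A=43 D=38 C=13 B=12
Assign: G→slot 6, F→slot 4, E→slot 3, H→slot 1, A→slot 2, D skipped, C skipped, B skipped.
Slots: [1:H] [2:A] [3:E] [4:F] [6:G]
Profit = 46 + 43 + 51 + 60 + 62 = 262

262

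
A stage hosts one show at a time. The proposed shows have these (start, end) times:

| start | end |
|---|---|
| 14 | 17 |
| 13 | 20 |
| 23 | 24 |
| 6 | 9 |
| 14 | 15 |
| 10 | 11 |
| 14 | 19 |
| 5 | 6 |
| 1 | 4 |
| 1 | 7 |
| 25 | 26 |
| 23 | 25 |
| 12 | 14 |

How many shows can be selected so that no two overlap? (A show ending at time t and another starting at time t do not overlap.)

8

Order by finish time; keep every interval that doesn't clash with the previous kept one.
Sorted by end: (1,4)  (5,6)  (1,7)  (6,9)  (10,11)  (12,14)  (14,15)  (14,17)  (14,19)  (13,20)  (23,24)  (23,25)  (25,26)
take (1,4); take (5,6); take (6,9); take (10,11); take (12,14); take (14,15); skip (14,17); skip (14,19); skip (13,20); take (23,24); take (25,26).
Selected 8 shows.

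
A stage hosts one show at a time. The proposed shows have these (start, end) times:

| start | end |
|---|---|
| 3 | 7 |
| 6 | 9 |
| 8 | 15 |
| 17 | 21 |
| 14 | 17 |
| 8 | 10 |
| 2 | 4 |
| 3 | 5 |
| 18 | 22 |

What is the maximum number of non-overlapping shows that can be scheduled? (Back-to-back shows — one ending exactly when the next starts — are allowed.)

4

Order by finish time; keep every interval that doesn't clash with the previous kept one.
Sorted by end: (2,4)  (3,5)  (3,7)  (6,9)  (8,10)  (8,15)  (14,17)  (17,21)  (18,22)
take (2,4); skip (3,7); take (6,9); take (14,17); take (17,21).
Selected 4 shows.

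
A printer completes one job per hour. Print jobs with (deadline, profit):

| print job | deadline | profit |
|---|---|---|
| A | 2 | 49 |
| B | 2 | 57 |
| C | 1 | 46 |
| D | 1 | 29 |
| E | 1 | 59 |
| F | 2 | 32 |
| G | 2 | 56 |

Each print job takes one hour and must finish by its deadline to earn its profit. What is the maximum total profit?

116

Sort by profit descending; place each in the latest free slot ≤ its deadline.
Profit order: E=59 B=57 G=56 A=49 C=46 F=32 D=29
Assign: E→slot 1, B→slot 2, G skipped, A skipped, C skipped, F skipped, D skipped.
Slots: [1:E] [2:B]
Profit = 59 + 57 = 116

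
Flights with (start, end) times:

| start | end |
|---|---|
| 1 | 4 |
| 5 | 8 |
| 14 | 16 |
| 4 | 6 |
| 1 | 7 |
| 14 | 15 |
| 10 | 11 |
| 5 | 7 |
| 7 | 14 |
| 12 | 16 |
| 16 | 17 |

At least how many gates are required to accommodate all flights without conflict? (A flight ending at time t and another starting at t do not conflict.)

Count concurrent intervals with a sweep; the peak is the room count.
Events (time:±→running): 1:+→1 1:+→2 4:-→1 4:+→2 5:+→3 5:+→4 … peak 4.

4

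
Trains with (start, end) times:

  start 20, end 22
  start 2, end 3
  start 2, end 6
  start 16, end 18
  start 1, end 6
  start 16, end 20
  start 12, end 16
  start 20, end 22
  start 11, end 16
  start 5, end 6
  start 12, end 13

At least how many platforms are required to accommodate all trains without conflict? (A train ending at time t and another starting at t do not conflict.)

Count concurrent intervals with a sweep; the peak is the room count.
starts: [1, 2, 2, 5, 11, 12, 12, 16, 16, 20, 20]
ends:   [3, 6, 6, 6, 13, 16, 16, 18, 20, 22, 22]
s1→1 s2→2 s2→3  — peak 3.

3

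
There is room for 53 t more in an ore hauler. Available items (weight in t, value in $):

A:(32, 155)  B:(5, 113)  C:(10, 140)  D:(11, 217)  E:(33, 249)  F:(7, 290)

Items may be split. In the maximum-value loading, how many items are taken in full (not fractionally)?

Greedy by value/weight ratio, highest first.
Ratios (sorted): F 41.43, B 22.60, D 19.73, C 14.00, E 7.55, A 4.84
take F (7 @ 290); take B (5 @ 113); take D (11 @ 217); take C (10 @ 140); take 20/33 of E → 150.91. Capacity used 53/53.
4 item(s) taken whole; one partial (take 20/33 of E).

4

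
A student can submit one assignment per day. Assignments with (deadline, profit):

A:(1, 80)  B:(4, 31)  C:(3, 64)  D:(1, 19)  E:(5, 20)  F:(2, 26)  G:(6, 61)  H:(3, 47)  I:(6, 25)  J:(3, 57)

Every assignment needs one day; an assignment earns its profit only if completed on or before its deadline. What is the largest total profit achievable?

Take jobs in profit order; each goes to the latest open slot no later than its deadline.
Profit order: A=80 C=64 G=61 J=57 H=47 B=31 F=26 I=25 E=20 D=19
Assign: A→slot 1, C→slot 3, G→slot 6, J→slot 2, H skipped, B→slot 4, F skipped, I→slot 5, E skipped, D skipped.
Slots: [1:A] [2:J] [3:C] [4:B] [5:I] [6:G]
Profit = 80 + 57 + 64 + 31 + 25 + 61 = 318

318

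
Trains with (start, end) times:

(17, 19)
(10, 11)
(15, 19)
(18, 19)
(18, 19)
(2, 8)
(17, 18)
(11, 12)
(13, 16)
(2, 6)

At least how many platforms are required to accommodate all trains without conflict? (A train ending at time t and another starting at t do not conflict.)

4

Events (time:±→running): 2:+→1 2:+→2 6:-→1 8:-→0 10:+→1 11:-→0 11:+→1 12:-→0 13:+→1 15:+→2 16:-→1 17:+→2 17:+→3 18:-→2 18:+→3 18:+→4 … peak 4.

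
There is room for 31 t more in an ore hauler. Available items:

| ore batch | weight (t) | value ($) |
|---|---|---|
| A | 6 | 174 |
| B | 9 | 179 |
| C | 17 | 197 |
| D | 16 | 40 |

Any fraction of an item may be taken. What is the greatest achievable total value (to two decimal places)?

Sort by value per unit weight and fill in that order.
Ratios (sorted): A 29.00, B 19.89, C 11.59, D 2.50
take A (6 @ 174); take B (9 @ 179); take 16/17 of C → 185.41. Capacity used 31/31.
Total value = 538.41

538.41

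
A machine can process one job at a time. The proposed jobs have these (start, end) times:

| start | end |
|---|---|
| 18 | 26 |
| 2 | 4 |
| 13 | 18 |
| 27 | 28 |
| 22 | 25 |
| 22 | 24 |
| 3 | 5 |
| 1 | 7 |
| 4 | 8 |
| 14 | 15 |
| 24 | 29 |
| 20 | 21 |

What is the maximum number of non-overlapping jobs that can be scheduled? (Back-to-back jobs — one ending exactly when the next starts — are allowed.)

6

Sorted by end: (2,4)  (3,5)  (1,7)  (4,8)  (14,15)  (13,18)  (20,21)  (22,24)  (22,25)  (18,26)  (27,28)  (24,29)
take (2,4); skip (1,7); take (4,8); take (14,15); take (20,21); take (22,24); skip (22,25); take (27,28); skip (24,29).
Selected 6 jobs.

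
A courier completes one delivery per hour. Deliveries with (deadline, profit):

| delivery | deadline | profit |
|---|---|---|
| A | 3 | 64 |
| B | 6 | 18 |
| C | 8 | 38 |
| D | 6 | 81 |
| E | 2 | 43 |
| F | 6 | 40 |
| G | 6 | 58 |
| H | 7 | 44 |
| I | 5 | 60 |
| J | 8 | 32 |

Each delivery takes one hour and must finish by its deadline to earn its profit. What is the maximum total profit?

Sort by profit descending; place each in the latest free slot ≤ its deadline.
Profit order: D=81 A=64 I=60 G=58 H=44 E=43 F=40 C=38 J=32 B=18
Assign: D→slot 6, A→slot 3, I→slot 5, G→slot 4, H→slot 7, E→slot 2, F→slot 1, C→slot 8, J skipped, B skipped.
Slots: [1:F] [2:E] [3:A] [4:G] [5:I] [6:D] [7:H] [8:C]
Profit = 40 + 43 + 64 + 58 + 60 + 81 + 44 + 38 = 428

428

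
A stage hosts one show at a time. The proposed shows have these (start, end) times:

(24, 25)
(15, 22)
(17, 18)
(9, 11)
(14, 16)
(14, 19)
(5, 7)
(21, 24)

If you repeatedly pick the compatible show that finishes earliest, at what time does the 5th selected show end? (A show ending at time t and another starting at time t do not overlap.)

24

Greedy by earliest finish: after sorting by end time, pick each interval compatible with the last pick.
Sorted by end: (5,7)  (9,11)  (14,16)  (17,18)  (14,19)  (15,22)  (21,24)  (24,25)
take (5,7); take (9,11); take (14,16); take (17,18); skip (15,22); take (21,24); take (24,25).
Selected: (5,7) (9,11) (14,16) (17,18) (21,24) (24,25)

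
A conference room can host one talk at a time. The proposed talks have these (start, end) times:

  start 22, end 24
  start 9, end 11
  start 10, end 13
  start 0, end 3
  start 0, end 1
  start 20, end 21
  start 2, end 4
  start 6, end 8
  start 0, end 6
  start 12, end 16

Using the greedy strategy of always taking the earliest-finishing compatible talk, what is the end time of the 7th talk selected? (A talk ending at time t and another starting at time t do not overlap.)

Sort by end time and greedily take each interval whose start is ≥ the last chosen end.
Sorted by end: (0,1)  (0,3)  (2,4)  (0,6)  (6,8)  (9,11)  (10,13)  (12,16)  (20,21)  (22,24)
take (0,1); take (2,4); skip (0,6); take (6,8); take (9,11); skip (10,13); take (12,16); take (20,21); take (22,24).
Selected: (0,1) (2,4) (6,8) (9,11) (12,16) (20,21) (22,24)

24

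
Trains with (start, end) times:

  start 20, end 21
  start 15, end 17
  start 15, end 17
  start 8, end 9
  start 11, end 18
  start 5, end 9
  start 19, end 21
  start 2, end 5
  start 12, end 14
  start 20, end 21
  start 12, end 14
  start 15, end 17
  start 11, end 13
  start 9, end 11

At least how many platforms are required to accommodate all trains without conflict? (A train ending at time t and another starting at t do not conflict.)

Events (time:±→running): 2:+→1 5:-→0 5:+→1 8:+→2 9:-→1 9:-→0 9:+→1 11:-→0 11:+→1 11:+→2 12:+→3 12:+→4 … peak 4.

4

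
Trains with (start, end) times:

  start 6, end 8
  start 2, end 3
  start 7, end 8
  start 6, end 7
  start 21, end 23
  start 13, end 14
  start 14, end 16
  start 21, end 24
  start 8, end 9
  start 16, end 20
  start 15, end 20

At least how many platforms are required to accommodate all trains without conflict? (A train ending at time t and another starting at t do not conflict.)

The answer is the maximum number of intervals overlapping at any instant.
starts: [2, 6, 6, 7, 8, 13, 14, 15, 16, 21, 21]
ends:   [3, 7, 8, 8, 9, 14, 16, 20, 20, 23, 24]
s2→1 e3→0 s6→1 s6→2  — peak 2.

2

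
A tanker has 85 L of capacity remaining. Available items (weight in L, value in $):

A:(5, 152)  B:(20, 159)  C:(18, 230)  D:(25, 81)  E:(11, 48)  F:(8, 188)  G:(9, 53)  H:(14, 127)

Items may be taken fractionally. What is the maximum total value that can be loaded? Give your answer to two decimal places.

Greedy by value/weight ratio, highest first.
Order: A (152/5=30.40) > F (188/8=23.50) > C (230/18=12.78) > H (127/14=9.07) > B (159/20=7.95) > G (53/9=5.89) > E (48/11=4.36) > D (81/25=3.24)
Fill: take A (5 @ 152) → take F (8 @ 188) → take C (18 @ 230) → take H (14 @ 127) → take B (20 @ 159) → take G (9 @ 53) → take E (11 @ 48); 85/85 used.
Total value = 957.00

957.00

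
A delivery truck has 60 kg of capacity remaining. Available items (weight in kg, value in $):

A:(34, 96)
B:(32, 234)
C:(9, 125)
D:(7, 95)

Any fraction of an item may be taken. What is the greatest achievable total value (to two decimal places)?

487.88

Ratios (sorted): C 13.89, D 13.57, B 7.31, A 2.82
take C (9 @ 125); take D (7 @ 95); take B (32 @ 234); take 12/34 of A → 33.88. Capacity used 60/60.
Total value = 487.88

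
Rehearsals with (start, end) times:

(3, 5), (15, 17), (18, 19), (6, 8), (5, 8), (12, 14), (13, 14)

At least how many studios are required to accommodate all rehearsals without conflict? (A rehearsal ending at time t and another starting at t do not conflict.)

2

starts: [3, 5, 6, 12, 13, 15, 18]
ends:   [5, 8, 8, 14, 14, 17, 19]
s3→1 e5→0 s5→1 s6→2  — peak 2.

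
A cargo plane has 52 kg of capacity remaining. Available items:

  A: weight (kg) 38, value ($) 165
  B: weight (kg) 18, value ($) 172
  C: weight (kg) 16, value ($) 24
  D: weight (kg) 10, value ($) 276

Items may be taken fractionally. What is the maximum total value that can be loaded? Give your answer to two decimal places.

Order: D (276/10=27.60) > B (172/18=9.56) > A (165/38=4.34) > C (24/16=1.50)
Fill: take D (10 @ 276) → take B (18 @ 172) → take 24/38 of A → 104.21; 52/52 used.
Total value = 552.21

552.21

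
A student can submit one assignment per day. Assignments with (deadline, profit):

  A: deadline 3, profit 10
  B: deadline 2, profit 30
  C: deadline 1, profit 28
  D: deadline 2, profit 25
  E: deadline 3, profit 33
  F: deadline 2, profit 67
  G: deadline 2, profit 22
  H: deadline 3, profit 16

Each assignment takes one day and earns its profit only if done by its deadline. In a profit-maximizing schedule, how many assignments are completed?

3

By profit: F(d2,67), E(d3,33), B(d2,30), C(d1,28), D(d2,25), G(d2,22), H(d3,16), A(d3,10)
F→slot 2; E→slot 3; B→slot 1; C skipped; D skipped; G skipped; H skipped; A skipped.
3 of 8 scheduled.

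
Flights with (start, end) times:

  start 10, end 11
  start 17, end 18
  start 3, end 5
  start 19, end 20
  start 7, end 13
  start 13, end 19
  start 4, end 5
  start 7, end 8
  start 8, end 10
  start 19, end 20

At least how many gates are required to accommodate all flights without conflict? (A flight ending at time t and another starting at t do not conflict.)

2

starts: [3, 4, 7, 7, 8, 10, 13, 17, 19, 19]
ends:   [5, 5, 8, 10, 11, 13, 18, 19, 20, 20]
s3→1 s4→2  — peak 2.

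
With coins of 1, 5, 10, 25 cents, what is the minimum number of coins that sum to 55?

Use the largest denomination that fits, subtract, and repeat.
55 = 2×25 + 1×5
Total coins = 2 + 1 = 3

3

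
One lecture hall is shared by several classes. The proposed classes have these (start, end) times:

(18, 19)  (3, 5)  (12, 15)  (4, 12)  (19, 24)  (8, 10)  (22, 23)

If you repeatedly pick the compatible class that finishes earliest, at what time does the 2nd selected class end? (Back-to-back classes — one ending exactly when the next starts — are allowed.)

Sort by end time and greedily take each interval whose start is ≥ the last chosen end.
By end time: (3,5), (8,10), (4,12), (12,15), (18,19), (22,23), (19,24).
Pick (3,5); next start ≥ 5 → (8,10); next start ≥ 10 → (12,15); next start ≥ 15 → (18,19); next start ≥ 19 → (22,23).
Selected: (3,5) (8,10) (12,15) (18,19) (22,23)

10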